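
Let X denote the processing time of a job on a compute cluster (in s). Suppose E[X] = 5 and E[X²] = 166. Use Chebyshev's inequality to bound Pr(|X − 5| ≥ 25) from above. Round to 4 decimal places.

Var(X) = E[X²] − (E[X])² = 166 − 25 = 141.
Chebyshev's inequality: Pr(|X − μ| ≥ t) ≤ Var(X)/t² = 141/625 = 0.2256.

0.2256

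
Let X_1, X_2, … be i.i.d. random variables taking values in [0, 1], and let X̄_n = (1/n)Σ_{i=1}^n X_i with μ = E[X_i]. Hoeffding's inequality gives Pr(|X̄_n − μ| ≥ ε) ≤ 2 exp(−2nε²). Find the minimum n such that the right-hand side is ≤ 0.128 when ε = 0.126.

Require 2·exp(−2nε²) ≤ 0.128, i.e. 2nε² ≥ ln(2/0.128) = 2.748872.
So n ≥ 2.748872 / (2·0.126²) = 86.573.
The smallest integer n is 87.

87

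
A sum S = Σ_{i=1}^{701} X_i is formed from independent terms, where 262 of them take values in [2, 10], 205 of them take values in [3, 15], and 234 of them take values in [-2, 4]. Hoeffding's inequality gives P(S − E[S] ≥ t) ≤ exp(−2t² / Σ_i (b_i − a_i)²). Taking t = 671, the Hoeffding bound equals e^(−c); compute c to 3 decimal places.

Σ(b_i − a_i)² = 262·8² + 205·12² + 234·6² = 54712.
c = 2t² / 54712 = 2·671² / 54712 = 16.4586.

16.459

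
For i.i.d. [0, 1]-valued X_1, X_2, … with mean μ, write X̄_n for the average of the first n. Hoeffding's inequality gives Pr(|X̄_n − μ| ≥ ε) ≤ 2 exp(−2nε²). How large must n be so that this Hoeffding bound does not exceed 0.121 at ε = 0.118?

101

Require 2·exp(−2nε²) ≤ 0.121, i.e. 2nε² ≥ ln(2/0.121) = 2.805112.
So n ≥ 2.805112 / (2·0.118²) = 100.729.
The smallest integer n is 101.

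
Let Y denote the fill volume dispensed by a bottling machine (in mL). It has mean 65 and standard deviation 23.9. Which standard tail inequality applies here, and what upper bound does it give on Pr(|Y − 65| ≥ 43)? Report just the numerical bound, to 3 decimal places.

0.309

Mean and variance are known, so Chebyshev's inequality applies.
Chebyshev: Pr(|Y − μ| ≥ t) ≤ Var(Y)/t².
Var(Y) = σ² = 23.9² = 571.21.
Bound = 571.21 / 1849 = 0.3089.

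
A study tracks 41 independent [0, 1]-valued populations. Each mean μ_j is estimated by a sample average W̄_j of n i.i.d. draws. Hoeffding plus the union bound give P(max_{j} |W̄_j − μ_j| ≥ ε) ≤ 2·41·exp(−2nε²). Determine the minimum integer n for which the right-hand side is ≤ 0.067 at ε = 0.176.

115

Need 2·41·exp(−2nε²) ≤ 0.067, i.e. exp(−2nε²) ≤ 0.067/82.
So 2nε² ≥ ln(82/0.067) = 7.109782.
Hence n ≥ 7.109782/(2·0.176²) = 114.763.
The smallest integer n is 115.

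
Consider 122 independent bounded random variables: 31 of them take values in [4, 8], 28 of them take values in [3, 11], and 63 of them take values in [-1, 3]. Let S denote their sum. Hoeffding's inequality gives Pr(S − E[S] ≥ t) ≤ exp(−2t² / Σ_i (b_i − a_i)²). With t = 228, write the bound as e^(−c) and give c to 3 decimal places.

Σ(b_i − a_i)² = 31·4² + 28·8² + 63·4² = 3296.
c = 2t² / 3296 = 2·228² / 3296 = 31.5437.

31.544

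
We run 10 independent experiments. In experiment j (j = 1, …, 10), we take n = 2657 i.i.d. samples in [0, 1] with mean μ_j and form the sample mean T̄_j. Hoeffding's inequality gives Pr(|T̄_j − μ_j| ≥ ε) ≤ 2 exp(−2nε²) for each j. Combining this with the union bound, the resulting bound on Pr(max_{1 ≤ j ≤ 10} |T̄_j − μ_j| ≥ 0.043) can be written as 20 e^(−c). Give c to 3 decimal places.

9.826

Union bound over the 10 events: Pr(max_{1 ≤ j ≤ 10} |T̄_j − μ_j| ≥ 0.043) ≤ 10·2·exp(−2nε²) = 20 exp(−2·2657·0.043²).
So c = 2·2657·0.043² = 9.8256.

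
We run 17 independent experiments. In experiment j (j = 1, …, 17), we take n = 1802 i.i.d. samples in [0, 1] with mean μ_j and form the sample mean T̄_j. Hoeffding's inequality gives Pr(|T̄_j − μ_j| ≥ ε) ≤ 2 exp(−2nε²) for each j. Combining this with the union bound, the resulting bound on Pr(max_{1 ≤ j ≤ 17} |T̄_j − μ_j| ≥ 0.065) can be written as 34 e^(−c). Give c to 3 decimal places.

Union bound over the 17 events: Pr(max_{1 ≤ j ≤ 17} |T̄_j − μ_j| ≥ 0.065) ≤ 17·2·exp(−2nε²) = 34 exp(−2·1802·0.065²).
So c = 2·1802·0.065² = 15.2269.

15.227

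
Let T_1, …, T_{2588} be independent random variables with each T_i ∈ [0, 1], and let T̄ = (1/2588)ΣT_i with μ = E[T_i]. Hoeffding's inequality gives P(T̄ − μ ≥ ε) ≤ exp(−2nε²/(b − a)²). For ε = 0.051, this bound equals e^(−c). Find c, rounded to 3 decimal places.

13.463

c = 2nε²/(b − a)² = 2·2588·0.051² / 1² = 13.4628.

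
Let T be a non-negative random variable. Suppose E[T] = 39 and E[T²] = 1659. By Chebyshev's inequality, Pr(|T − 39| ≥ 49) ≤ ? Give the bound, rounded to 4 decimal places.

Var(T) = E[T²] − (E[T])² = 1659 − 1521 = 138.
Chebyshev's inequality: Pr(|T − μ| ≥ t) ≤ Var(T)/t² = 138/2401 = 0.0575.

0.0575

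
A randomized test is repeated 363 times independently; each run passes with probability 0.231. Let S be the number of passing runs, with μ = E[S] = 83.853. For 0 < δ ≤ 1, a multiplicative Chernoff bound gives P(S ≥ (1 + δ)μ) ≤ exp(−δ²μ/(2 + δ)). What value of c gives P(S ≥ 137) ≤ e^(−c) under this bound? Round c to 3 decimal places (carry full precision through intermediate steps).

12.790

Write 137 = (1 + δ)μ, so δ = 137/83.853 − 1 = 0.6338116…
Then the exponent is δ²μ/(2 + δ) = (137 − μ)² / (μ·(2 + δ)) = 12.789519.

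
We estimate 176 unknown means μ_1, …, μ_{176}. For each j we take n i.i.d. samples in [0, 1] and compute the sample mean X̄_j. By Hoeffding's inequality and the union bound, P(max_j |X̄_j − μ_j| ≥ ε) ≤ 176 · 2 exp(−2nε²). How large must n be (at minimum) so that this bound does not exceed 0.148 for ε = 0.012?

26994

Need 2·176·exp(−2nε²) ≤ 0.148, i.e. exp(−2nε²) ≤ 0.148/352.
So 2nε² ≥ ln(352/0.148) = 7.774174.
Hence n ≥ 7.774174/(2·0.012²) = 26993.660.
The smallest integer n is 26994.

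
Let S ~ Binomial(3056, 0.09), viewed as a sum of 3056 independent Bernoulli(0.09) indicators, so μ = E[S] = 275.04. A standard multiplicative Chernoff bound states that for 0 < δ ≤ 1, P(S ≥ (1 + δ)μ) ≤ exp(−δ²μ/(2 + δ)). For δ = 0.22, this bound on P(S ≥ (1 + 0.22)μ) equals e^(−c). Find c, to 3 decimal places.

c = δ²μ/(2 + δ) = 0.22²·275.04/(2 + 0.22) = 5.9964.

5.996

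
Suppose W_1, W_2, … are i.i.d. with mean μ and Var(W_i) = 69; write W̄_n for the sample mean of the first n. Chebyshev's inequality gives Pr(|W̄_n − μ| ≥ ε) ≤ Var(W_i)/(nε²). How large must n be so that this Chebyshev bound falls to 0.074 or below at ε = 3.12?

Require 69/(n·3.12²) ≤ 0.074, i.e. n ≥ 69/(0.074·3.12²) = 95.787.
The smallest integer n is 96.

96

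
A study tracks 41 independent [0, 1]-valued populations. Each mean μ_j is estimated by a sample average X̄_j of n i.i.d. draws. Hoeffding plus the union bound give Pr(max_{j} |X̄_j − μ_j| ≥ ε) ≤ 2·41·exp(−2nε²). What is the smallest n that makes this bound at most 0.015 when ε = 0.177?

138

Need 2·41·exp(−2nε²) ≤ 0.015, i.e. exp(−2nε²) ≤ 0.015/82.
So 2nε² ≥ ln(82/0.015) = 8.606424.
Hence n ≥ 8.606424/(2·0.177²) = 137.356.
The smallest integer n is 138.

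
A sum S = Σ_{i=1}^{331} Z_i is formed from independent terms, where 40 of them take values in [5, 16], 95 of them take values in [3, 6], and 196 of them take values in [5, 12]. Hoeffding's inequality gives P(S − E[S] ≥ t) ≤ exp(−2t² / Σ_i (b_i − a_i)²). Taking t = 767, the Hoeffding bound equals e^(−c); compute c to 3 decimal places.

76.906

Σ(b_i − a_i)² = 40·11² + 95·3² + 196·7² = 15299.
c = 2t² / 15299 = 2·767² / 15299 = 76.9055.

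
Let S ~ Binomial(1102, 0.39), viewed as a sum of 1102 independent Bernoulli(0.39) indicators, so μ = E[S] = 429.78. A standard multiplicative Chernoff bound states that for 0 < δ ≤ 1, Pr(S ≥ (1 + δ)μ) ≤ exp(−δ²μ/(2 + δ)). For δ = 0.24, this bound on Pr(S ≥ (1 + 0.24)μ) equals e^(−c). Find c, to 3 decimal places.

c = δ²μ/(2 + δ) = 0.24²·429.78/(2 + 0.24) = 11.0515.

11.051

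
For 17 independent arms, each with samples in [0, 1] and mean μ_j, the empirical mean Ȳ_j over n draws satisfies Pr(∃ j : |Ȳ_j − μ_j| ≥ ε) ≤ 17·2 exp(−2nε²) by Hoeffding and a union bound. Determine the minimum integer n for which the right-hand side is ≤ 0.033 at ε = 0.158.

139

Need 2·17·exp(−2nε²) ≤ 0.033, i.e. exp(−2nε²) ≤ 0.033/34.
So 2nε² ≥ ln(34/0.033) = 6.937608.
Hence n ≥ 6.937608/(2·0.158²) = 138.952.
The smallest integer n is 139.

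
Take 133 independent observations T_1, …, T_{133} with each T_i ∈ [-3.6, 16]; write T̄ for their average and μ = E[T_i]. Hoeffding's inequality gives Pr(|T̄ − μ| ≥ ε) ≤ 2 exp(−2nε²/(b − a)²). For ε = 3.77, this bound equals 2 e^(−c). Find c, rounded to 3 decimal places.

c = 2nε²/(b − a)² = 2·133·3.77² / 19.6² = 9.8413.

9.841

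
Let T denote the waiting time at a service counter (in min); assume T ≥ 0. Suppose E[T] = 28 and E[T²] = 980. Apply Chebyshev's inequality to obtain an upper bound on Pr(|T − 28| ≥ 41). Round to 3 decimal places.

0.117

Var(T) = E[T²] − (E[T])² = 980 − 784 = 196.
Chebyshev's inequality: Pr(|T − μ| ≥ t) ≤ Var(T)/t² = 196/1681 = 0.1166.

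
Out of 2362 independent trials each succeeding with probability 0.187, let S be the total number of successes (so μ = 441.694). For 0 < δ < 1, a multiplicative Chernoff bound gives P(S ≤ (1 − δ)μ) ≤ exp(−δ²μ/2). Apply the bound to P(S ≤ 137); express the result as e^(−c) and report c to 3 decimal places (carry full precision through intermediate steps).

105.094

Write 137 = (1 − δ)μ, so δ = 1 − 137/441.694 = 0.6898305…
Then the exponent is δ²μ/2 = (μ − 137)²/(2μ) = 105.093610.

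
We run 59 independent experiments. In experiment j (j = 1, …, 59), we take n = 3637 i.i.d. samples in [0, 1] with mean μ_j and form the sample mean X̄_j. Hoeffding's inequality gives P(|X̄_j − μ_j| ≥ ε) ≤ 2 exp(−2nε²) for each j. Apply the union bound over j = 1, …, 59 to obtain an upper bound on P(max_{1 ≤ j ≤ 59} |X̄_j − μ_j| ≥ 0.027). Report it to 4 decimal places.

0.5874

Per-experiment Hoeffding bound: 2·exp(−2·3637·0.027²) = 2·exp(−5.30275) = 0.0099558.
Union bound over 59 events: 59·0.0099558 = 0.58739.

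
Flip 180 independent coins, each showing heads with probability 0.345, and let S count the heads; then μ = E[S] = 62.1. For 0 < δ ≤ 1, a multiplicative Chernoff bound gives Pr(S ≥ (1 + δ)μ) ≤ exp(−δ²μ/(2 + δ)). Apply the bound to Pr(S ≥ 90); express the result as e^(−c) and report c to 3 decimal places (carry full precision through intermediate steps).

Write 90 = (1 + δ)μ, so δ = 90/62.1 − 1 = 0.4492754…
Then the exponent is δ²μ/(2 + δ) = (90 − μ)² / (μ·(2 + δ)) = 5.117751.

5.118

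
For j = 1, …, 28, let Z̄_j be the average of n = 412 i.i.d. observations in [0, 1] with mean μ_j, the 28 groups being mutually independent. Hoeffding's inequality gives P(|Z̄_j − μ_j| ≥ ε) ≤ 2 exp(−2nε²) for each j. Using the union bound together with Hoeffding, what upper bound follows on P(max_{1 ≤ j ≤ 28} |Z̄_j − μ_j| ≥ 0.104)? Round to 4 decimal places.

0.0075

Per-experiment Hoeffding bound: 2·exp(−2·412·0.104²) = 2·exp(−8.91238) = 0.00026942.
Union bound over 28 events: 28·0.00026942 = 0.00754.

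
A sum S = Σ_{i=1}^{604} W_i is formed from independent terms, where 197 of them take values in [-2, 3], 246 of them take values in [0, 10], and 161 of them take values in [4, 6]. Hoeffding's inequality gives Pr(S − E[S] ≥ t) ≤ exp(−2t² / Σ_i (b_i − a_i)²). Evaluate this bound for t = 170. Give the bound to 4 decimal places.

Σ(b_i − a_i)² = 197·5² + 246·10² + 161·2² = 30169.
Exponent = 2·170² / 30169 = 1.91587.
Bound = exp(−1.91587) = 0.14721.

0.1472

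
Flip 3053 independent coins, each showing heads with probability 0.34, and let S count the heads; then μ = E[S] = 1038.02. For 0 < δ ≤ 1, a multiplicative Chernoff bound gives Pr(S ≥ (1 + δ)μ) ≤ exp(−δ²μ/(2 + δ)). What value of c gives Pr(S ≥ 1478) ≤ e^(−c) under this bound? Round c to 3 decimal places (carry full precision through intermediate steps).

76.940

Write 1478 = (1 + δ)μ, so δ = 1478/1038.02 − 1 = 0.4238647…
Then the exponent is δ²μ/(2 + δ) = (1478 − μ)² / (μ·(2 + δ)) = 76.939929.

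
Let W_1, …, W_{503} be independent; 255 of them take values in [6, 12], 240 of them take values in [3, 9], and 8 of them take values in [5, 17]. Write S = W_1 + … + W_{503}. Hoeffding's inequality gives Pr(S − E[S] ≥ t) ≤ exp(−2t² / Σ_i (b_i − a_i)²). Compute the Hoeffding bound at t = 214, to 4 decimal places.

Σ(b_i − a_i)² = 255·6² + 240·6² + 8·12² = 18972.
Exponent = 2·214² / 18972 = 4.82775.
Bound = exp(−4.82775) = 0.00800.

0.0080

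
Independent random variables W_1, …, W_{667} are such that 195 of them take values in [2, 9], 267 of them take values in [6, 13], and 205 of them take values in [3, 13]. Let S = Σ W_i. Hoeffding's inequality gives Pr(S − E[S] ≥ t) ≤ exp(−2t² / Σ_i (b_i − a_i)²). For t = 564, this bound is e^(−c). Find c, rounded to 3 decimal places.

14.748

Σ(b_i − a_i)² = 195·7² + 267·7² + 205·10² = 43138.
c = 2t² / 43138 = 2·564² / 43138 = 14.7478.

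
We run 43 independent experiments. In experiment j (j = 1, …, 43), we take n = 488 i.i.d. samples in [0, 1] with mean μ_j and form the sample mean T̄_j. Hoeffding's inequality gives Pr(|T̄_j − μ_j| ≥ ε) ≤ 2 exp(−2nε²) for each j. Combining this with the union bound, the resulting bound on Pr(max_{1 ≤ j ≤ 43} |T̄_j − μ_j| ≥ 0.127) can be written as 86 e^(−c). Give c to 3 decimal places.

Union bound over the 43 events: Pr(max_{1 ≤ j ≤ 43} |T̄_j − μ_j| ≥ 0.127) ≤ 43·2·exp(−2nε²) = 86 exp(−2·488·0.127²).
So c = 2·488·0.127² = 15.7419.

15.742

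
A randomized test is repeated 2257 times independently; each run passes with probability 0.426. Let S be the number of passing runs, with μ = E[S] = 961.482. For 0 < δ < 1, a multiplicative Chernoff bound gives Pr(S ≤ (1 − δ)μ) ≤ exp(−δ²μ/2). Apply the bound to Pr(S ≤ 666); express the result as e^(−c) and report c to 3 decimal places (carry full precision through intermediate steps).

45.404

Write 666 = (1 − δ)μ, so δ = 1 − 666/961.482 = 0.3073193…
Then the exponent is δ²μ/2 = (μ − 666)²/(2μ) = 45.403665.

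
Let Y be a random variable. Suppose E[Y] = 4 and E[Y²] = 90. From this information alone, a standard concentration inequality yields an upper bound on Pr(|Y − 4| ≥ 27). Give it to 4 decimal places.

0.1015

The first two moments determine the variance, so Chebyshev's inequality is the sharpest standard bound available.
Var(Y) = E[Y²] − (E[Y])² = 90 − 16 = 74.
Chebyshev's inequality: Pr(|Y − μ| ≥ t) ≤ Var(Y)/t² = 74/729 = 0.1015.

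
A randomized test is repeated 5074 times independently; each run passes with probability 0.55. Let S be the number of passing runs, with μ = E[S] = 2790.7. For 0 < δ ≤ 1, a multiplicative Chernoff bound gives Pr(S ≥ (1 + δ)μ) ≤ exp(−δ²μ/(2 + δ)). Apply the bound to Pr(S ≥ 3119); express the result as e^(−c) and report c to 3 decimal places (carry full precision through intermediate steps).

18.238

Write 3119 = (1 + δ)μ, so δ = 3119/2790.7 − 1 = 0.1176407…
Then the exponent is δ²μ/(2 + δ) = (3119 − μ)² / (μ·(2 + δ)) = 18.237963.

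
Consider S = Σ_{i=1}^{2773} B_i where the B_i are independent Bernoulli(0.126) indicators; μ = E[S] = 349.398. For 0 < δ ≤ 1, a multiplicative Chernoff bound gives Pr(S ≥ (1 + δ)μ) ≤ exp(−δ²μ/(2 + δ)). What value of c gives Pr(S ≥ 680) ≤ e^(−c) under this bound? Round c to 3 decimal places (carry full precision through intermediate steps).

Write 680 = (1 + δ)μ, so δ = 680/349.398 − 1 = 0.9462046…
Then the exponent is δ²μ/(2 + δ) = (680 − μ)² / (μ·(2 + δ)) = 106.176311.

106.176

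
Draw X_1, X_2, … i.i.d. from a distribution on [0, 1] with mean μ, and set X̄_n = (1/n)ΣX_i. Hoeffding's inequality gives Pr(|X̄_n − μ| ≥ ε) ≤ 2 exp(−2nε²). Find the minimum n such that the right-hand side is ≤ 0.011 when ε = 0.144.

126

Require 2·exp(−2nε²) ≤ 0.011, i.e. 2nε² ≥ ln(2/0.011) = 5.203007.
So n ≥ 5.203007 / (2·0.144²) = 125.458.
The smallest integer n is 126.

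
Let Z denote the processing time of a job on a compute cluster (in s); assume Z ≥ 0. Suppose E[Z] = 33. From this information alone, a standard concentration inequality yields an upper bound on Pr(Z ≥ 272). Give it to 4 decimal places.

0.1213

Only the mean of a non-negative variable is known, so Markov's inequality is the applicable tail bound.
Markov's inequality: for a non-negative random variable, Pr(Z ≥ a) ≤ E[Z]/a.
Here E[Z] = 33 and a = 272, so the bound is 33/272 = 0.1213.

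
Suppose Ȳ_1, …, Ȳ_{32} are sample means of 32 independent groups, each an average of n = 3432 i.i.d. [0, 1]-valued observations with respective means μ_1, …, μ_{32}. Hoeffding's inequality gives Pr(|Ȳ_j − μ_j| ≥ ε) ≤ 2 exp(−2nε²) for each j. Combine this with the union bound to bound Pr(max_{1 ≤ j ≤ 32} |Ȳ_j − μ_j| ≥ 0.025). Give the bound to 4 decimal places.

0.8771

Per-experiment Hoeffding bound: 2·exp(−2·3432·0.025²) = 2·exp(−4.29000) = 0.02741.
Union bound over 32 events: 32·0.02741 = 0.87712.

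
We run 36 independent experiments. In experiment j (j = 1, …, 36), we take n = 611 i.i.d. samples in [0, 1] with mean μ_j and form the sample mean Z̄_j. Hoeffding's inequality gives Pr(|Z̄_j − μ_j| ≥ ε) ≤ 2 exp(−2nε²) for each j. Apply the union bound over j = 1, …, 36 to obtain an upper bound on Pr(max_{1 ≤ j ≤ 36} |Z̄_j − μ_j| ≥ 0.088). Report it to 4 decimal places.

0.0056

Per-experiment Hoeffding bound: 2·exp(−2·611·0.088²) = 2·exp(−9.46317) = 0.00015532.
Union bound over 36 events: 36·0.00015532 = 0.00559.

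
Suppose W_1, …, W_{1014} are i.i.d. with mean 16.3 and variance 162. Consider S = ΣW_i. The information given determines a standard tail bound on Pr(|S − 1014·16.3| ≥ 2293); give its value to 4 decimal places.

0.0312

With mean and variance of each term known, Chebyshev's inequality bounds the deviation of the sum (or sample mean).
Var(S) = n·Var(W_i) = 1014·162 = 164268.
Chebyshev: Pr(|S − 1014·16.3| ≥ 2293) ≤ Var(S)/2293² = 164268/5257849 = 0.0312.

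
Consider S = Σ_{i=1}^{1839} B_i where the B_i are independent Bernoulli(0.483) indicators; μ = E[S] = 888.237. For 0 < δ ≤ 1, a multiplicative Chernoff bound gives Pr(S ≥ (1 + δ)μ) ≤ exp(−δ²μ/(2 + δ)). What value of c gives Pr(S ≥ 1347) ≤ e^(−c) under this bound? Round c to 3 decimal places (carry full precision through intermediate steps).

94.157

Write 1347 = (1 + δ)μ, so δ = 1347/888.237 − 1 = 0.5164872…
Then the exponent is δ²μ/(2 + δ) = (1347 − μ)² / (μ·(2 + δ)) = 94.157125.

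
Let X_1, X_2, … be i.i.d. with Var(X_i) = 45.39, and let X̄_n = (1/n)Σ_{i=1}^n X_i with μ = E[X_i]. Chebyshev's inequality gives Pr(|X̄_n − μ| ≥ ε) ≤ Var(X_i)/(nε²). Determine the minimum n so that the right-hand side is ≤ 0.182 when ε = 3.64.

19

Require 45.39/(n·3.64²) ≤ 0.182, i.e. n ≥ 45.39/(0.182·3.64²) = 18.823.
The smallest integer n is 19.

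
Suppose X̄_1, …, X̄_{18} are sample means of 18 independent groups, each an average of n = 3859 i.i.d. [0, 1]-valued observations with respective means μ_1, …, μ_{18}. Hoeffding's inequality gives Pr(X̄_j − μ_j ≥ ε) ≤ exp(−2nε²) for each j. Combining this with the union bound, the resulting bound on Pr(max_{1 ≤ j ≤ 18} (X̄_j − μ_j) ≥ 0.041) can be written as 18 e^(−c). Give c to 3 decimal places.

Union bound over the 18 events: Pr(max_{1 ≤ j ≤ 18} (X̄_j − μ_j) ≥ 0.041) ≤ 18·exp(−2nε²) = 18 exp(−2·3859·0.041²).
So c = 2·3859·0.041² = 12.9740.

12.974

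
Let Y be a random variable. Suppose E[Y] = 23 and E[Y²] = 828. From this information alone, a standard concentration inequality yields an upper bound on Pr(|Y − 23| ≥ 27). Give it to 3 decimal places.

The first two moments determine the variance, so Chebyshev's inequality is the sharpest standard bound available.
Var(Y) = E[Y²] − (E[Y])² = 828 − 529 = 299.
Chebyshev's inequality: Pr(|Y − μ| ≥ t) ≤ Var(Y)/t² = 299/729 = 0.4102.

0.410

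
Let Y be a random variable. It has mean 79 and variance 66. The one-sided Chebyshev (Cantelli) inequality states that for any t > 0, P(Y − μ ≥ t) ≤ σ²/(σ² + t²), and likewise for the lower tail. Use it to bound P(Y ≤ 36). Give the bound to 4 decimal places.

0.0345

Here σ² = 66 and t = 43, so σ² + t² = 1915.
Cantelli's bound: 66/1915 = 0.0345.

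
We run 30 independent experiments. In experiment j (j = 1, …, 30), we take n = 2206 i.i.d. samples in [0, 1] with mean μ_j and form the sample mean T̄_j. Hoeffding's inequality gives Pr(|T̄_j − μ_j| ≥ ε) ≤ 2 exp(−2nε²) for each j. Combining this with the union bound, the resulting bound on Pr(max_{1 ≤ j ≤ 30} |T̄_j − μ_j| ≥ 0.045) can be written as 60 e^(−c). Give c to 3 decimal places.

8.934

Union bound over the 30 events: Pr(max_{1 ≤ j ≤ 30} |T̄_j − μ_j| ≥ 0.045) ≤ 30·2·exp(−2nε²) = 60 exp(−2·2206·0.045²).
So c = 2·2206·0.045² = 8.9343.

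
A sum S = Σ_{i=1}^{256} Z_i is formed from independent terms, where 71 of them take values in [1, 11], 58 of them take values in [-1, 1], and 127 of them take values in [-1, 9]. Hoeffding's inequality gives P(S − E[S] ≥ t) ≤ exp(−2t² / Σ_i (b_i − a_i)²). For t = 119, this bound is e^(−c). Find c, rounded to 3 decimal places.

Σ(b_i − a_i)² = 71·10² + 58·2² + 127·10² = 20032.
c = 2t² / 20032 = 2·119² / 20032 = 1.4138.

1.414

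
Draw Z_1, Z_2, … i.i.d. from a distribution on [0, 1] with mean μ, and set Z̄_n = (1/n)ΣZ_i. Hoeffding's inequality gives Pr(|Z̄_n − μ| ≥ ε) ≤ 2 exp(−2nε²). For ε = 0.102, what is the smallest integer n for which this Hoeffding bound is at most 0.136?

130

Require 2·exp(−2nε²) ≤ 0.136, i.e. 2nε² ≥ ln(2/0.136) = 2.688248.
So n ≥ 2.688248 / (2·0.102²) = 129.193.
The smallest integer n is 130.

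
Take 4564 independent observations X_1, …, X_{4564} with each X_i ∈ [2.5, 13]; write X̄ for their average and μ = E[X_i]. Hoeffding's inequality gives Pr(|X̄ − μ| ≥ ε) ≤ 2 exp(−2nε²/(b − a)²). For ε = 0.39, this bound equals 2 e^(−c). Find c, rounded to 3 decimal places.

c = 2nε²/(b − a)² = 2·4564·0.39² / 10.5² = 12.5929.

12.593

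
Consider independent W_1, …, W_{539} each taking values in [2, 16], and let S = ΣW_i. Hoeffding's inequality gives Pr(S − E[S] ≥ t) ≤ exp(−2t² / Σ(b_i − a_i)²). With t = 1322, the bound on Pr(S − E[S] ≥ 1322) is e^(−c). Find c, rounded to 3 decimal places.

Σ(b_i − a_i)² = 539·(14)² = 105644.
c = 2t²/105644 = 2·1322²/105644 = 33.0863.

33.086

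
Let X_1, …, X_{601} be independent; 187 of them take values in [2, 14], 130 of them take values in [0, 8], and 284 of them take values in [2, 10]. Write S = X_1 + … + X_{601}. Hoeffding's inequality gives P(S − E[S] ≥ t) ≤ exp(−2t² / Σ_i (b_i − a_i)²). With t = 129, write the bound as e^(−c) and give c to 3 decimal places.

Σ(b_i − a_i)² = 187·12² + 130·8² + 284·8² = 53424.
c = 2t² / 53424 = 2·129² / 53424 = 0.6230.

0.623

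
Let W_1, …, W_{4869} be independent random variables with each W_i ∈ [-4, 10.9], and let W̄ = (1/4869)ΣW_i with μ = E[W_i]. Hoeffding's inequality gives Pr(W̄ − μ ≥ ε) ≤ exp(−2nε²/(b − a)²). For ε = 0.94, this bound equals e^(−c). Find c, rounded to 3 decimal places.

38.757

c = 2nε²/(b − a)² = 2·4869·0.94² / 14.9² = 38.7572.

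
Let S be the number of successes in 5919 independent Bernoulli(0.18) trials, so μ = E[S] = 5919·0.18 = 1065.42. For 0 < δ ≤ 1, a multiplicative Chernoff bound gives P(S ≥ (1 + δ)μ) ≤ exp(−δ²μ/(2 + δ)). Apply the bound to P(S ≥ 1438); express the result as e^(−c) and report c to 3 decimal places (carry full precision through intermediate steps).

Write 1438 = (1 + δ)μ, so δ = 1438/1065.42 − 1 = 0.3497025…
Then the exponent is δ²μ/(2 + δ) = (1438 − μ)² / (μ·(2 + δ)) = 55.450486.

55.450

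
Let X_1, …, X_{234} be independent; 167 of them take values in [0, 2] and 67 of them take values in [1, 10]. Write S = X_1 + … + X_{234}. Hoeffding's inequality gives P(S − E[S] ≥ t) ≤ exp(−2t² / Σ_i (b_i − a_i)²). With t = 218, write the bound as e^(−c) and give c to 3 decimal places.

Σ(b_i − a_i)² = 167·2² + 67·9² = 6095.
c = 2t² / 6095 = 2·218² / 6095 = 15.5944.

15.594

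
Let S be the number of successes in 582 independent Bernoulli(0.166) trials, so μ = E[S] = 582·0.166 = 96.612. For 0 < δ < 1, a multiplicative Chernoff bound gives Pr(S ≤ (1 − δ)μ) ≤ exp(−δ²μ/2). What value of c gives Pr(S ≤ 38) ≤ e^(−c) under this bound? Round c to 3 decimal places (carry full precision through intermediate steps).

Write 38 = (1 − δ)μ, so δ = 1 − 38/96.612 = 0.6066741…
Then the exponent is δ²μ/2 = (μ − 38)²/(2μ) = 17.779192.

17.779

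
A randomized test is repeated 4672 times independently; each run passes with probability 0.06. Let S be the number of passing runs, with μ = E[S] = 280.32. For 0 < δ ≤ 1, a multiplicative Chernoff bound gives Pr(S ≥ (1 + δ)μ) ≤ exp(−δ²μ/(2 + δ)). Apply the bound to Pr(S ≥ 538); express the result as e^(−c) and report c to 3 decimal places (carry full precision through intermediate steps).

81.141

Write 538 = (1 + δ)μ, so δ = 538/280.32 − 1 = 0.9192352…
Then the exponent is δ²μ/(2 + δ) = (538 − μ)² / (μ·(2 + δ)) = 81.140608.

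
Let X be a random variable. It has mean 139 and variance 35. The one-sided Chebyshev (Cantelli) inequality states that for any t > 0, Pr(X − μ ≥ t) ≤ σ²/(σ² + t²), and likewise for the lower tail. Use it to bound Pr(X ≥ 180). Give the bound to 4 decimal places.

Here σ² = 35 and t = 41, so σ² + t² = 1716.
Cantelli's bound: 35/1716 = 0.0204.

0.0204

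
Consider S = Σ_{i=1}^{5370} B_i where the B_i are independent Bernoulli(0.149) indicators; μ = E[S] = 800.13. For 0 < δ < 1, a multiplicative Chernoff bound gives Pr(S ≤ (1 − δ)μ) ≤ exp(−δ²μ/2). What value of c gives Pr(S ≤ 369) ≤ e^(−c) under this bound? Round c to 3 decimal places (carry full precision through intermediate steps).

Write 369 = (1 − δ)μ, so δ = 1 − 369/800.13 = 0.5388249…
Then the exponent is δ²μ/2 = (μ − 369)²/(2μ) = 116.151798.

116.152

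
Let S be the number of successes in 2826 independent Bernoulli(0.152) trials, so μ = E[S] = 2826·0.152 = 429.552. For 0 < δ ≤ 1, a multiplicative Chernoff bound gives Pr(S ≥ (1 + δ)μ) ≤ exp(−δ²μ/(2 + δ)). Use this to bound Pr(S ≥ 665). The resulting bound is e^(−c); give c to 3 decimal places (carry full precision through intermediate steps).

50.647

Write 665 = (1 + δ)μ, so δ = 665/429.552 − 1 = 0.5481246…
Then the exponent is δ²μ/(2 + δ) = (665 − μ)² / (μ·(2 + δ)) = 50.646987.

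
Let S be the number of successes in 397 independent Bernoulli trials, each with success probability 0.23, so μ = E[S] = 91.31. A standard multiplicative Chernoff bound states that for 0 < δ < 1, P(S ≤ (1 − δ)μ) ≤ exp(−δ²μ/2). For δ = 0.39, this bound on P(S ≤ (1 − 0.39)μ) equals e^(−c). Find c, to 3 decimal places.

c = δ²μ/2 = 0.39²·91.31/2 = 6.9441.

6.944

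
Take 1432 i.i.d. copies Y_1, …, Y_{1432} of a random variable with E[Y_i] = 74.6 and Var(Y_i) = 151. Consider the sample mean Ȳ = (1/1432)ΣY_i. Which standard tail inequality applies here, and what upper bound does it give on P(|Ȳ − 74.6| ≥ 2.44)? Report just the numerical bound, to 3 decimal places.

0.018

With mean and variance of each term known, Chebyshev's inequality bounds the deviation of the sum (or sample mean).
Var(Ȳ) = Var(Y_i)/n = 151/1432 = 0.10545.
Chebyshev: P(|Ȳ − 74.6| ≥ 2.44) ≤ Var(Ȳ)/(2.44)² = 151/(1432·2.44²) = 0.0177.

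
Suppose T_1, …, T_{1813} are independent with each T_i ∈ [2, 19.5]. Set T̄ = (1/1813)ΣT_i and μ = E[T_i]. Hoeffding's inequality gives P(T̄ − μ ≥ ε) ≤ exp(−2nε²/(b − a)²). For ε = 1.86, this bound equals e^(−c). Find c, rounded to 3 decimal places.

c = 2nε²/(b − a)² = 2·1813·1.86² / 17.5² = 40.9617.

40.962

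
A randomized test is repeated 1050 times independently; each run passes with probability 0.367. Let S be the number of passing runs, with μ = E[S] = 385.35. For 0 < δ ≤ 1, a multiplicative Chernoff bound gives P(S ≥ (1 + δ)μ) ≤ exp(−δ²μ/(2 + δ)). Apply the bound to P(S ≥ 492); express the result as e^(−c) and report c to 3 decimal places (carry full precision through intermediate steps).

12.964

Write 492 = (1 + δ)μ, so δ = 492/385.35 − 1 = 0.2767614…
Then the exponent is δ²μ/(2 + δ) = (492 − μ)² / (μ·(2 + δ)) = 12.964293.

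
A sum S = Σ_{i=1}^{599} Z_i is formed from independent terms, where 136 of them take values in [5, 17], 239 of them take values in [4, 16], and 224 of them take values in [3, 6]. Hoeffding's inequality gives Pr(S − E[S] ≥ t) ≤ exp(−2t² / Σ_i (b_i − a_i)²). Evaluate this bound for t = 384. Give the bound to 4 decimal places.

Σ(b_i − a_i)² = 136·12² + 239·12² + 224·3² = 56016.
Exponent = 2·384² / 56016 = 5.26478.
Bound = exp(−5.26478) = 0.00517.

0.0052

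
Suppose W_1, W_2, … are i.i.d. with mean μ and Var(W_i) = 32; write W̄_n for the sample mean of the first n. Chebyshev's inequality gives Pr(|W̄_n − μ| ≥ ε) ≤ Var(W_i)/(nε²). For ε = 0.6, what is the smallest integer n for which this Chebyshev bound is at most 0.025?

3556

Require 32/(n·0.6²) ≤ 0.025, i.e. n ≥ 32/(0.025·0.6²) = 3555.556.
The smallest integer n is 3556.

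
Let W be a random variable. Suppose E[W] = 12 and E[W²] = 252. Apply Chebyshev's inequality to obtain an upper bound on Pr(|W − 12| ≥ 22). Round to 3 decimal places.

0.223

Var(W) = E[W²] − (E[W])² = 252 − 144 = 108.
Chebyshev's inequality: Pr(|W − μ| ≥ t) ≤ Var(W)/t² = 108/484 = 0.2231.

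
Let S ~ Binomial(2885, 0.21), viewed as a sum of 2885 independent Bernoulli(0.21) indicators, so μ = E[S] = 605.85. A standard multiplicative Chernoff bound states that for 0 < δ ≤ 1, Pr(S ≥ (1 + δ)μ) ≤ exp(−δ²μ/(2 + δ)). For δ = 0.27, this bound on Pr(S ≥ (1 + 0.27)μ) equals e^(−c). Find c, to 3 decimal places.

19.457

c = δ²μ/(2 + δ) = 0.27²·605.85/(2 + 0.27) = 19.4566.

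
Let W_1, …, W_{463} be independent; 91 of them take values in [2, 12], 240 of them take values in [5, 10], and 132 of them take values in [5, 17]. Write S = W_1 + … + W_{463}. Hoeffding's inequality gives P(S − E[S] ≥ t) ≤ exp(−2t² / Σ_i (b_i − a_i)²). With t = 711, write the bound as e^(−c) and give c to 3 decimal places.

Σ(b_i − a_i)² = 91·10² + 240·5² + 132·12² = 34108.
c = 2t² / 34108 = 2·711² / 34108 = 29.6424.

29.642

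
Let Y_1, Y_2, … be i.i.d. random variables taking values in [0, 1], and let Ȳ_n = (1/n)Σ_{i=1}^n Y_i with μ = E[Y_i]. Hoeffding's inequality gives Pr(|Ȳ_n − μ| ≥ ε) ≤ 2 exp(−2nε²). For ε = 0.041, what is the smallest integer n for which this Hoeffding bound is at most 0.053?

Require 2·exp(−2nε²) ≤ 0.053, i.e. 2nε² ≥ ln(2/0.053) = 3.630611.
So n ≥ 3.630611 / (2·0.041²) = 1079.896.
The smallest integer n is 1080.

1080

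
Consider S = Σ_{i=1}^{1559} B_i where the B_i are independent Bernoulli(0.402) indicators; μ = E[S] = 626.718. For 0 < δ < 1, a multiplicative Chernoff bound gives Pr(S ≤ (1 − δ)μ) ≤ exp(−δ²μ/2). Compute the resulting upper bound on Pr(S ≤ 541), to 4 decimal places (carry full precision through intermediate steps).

0.0028

Write 541 = (1 − δ)μ, so δ = 1 − 541/626.718 = 0.1367728…
Then the exponent is δ²μ/2 = (μ − 541)²/(2μ) = 5.861947.
Bound = exp(−5.861947) = 0.00285.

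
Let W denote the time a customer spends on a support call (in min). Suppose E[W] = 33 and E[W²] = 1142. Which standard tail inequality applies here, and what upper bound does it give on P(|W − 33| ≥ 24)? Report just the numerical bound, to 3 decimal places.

The first two moments determine the variance, so Chebyshev's inequality is the sharpest standard bound available.
Var(W) = E[W²] − (E[W])² = 1142 − 1089 = 53.
Chebyshev's inequality: P(|W − μ| ≥ t) ≤ Var(W)/t² = 53/576 = 0.0920.

0.092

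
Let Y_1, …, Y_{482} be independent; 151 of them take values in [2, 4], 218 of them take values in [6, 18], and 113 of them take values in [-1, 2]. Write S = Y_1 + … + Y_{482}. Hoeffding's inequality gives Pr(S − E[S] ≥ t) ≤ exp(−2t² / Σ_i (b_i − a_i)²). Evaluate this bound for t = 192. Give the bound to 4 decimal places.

Σ(b_i − a_i)² = 151·2² + 218·12² + 113·3² = 33013.
Exponent = 2·192² / 33013 = 2.23330.
Bound = exp(−2.23330) = 0.10717.

0.1072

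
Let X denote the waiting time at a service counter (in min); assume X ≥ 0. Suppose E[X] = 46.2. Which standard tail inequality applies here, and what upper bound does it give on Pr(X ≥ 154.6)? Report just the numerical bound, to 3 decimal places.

Only the mean of a non-negative variable is known, so Markov's inequality is the applicable tail bound.
Markov's inequality: for a non-negative random variable, Pr(X ≥ a) ≤ E[X]/a.
Here E[X] = 46.2 and a = 154.6, so the bound is 46.2/154.6 = 0.2988.

0.299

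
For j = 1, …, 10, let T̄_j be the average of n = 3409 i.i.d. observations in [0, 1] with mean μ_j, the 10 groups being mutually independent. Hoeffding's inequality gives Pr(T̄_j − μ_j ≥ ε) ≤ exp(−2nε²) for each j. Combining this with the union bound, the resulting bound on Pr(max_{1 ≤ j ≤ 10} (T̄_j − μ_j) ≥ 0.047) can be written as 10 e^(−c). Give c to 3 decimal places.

15.061

Union bound over the 10 events: Pr(max_{1 ≤ j ≤ 10} (T̄_j − μ_j) ≥ 0.047) ≤ 10·exp(−2nε²) = 10 exp(−2·3409·0.047²).
So c = 2·3409·0.047² = 15.0610.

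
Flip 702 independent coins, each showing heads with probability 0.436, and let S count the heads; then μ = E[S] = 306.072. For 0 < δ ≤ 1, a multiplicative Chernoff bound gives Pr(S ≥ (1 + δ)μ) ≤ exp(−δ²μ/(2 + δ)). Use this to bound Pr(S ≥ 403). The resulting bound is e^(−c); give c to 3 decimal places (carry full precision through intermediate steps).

13.250

Write 403 = (1 + δ)μ, so δ = 403/306.072 − 1 = 0.3166837…
Then the exponent is δ²μ/(2 + δ) = (403 − μ)² / (μ·(2 + δ)) = 13.249765.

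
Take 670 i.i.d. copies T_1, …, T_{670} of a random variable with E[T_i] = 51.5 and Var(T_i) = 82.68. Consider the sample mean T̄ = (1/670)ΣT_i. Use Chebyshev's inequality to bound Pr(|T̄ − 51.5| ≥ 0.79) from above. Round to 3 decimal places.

Var(T̄) = Var(T_i)/n = 82.68/670 = 0.1234.
Chebyshev: Pr(|T̄ − 51.5| ≥ 0.79) ≤ Var(T̄)/(0.79)² = 82.68/(670·0.79²) = 0.1977.

0.198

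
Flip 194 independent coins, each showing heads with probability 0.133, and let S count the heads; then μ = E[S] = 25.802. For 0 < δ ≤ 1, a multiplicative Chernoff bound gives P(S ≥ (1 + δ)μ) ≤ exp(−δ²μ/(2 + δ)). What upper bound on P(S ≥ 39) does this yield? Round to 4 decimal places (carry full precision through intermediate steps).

Write 39 = (1 + δ)μ, so δ = 39/25.802 − 1 = 0.5115107…
Then the exponent is δ²μ/(2 + δ) = (39 − μ)² / (μ·(2 + δ)) = 2.687991.
Bound = exp(−2.687991) = 0.06802.

0.0680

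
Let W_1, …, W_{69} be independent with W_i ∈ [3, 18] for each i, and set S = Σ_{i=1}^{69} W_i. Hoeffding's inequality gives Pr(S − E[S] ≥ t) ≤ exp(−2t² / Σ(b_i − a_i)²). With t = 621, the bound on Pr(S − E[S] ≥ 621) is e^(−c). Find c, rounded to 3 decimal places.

49.680

Σ(b_i − a_i)² = 69·(15)² = 15525.
c = 2t²/15525 = 2·621²/15525 = 49.6800.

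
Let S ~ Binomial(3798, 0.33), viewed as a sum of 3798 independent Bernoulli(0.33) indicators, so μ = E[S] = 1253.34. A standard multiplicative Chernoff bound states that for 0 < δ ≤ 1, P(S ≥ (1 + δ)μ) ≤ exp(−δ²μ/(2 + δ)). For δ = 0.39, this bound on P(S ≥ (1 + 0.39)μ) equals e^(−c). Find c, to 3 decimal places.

79.763

c = δ²μ/(2 + δ) = 0.39²·1253.34/(2 + 0.39) = 79.7628.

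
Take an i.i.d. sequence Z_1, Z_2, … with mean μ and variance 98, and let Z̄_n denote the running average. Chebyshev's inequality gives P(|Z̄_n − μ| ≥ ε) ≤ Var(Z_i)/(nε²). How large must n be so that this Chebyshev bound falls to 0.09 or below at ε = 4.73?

49

Require 98/(n·4.73²) ≤ 0.09, i.e. n ≥ 98/(0.09·4.73²) = 48.670.
The smallest integer n is 49.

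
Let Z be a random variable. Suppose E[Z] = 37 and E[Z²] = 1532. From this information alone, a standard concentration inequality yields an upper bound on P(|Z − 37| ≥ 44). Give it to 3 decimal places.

The first two moments determine the variance, so Chebyshev's inequality is the sharpest standard bound available.
Var(Z) = E[Z²] − (E[Z])² = 1532 − 1369 = 163.
Chebyshev's inequality: P(|Z − μ| ≥ t) ≤ Var(Z)/t² = 163/1936 = 0.0842.

0.084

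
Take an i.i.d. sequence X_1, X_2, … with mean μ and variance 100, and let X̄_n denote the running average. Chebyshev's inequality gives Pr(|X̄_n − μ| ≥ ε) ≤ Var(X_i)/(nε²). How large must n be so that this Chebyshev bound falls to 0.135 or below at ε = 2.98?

Require 100/(n·2.98²) ≤ 0.135, i.e. n ≥ 100/(0.135·2.98²) = 83.413.
The smallest integer n is 84.

84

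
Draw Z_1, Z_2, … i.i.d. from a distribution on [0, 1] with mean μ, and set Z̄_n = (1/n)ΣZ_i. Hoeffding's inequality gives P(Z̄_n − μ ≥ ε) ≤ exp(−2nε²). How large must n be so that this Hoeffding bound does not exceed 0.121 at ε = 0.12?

Require exp(−2nε²) ≤ 0.121, i.e. 2nε² ≥ ln(1/0.121) = 2.111965.
So n ≥ 2.111965 / (2·0.12²) = 73.332.
The smallest integer n is 74.

74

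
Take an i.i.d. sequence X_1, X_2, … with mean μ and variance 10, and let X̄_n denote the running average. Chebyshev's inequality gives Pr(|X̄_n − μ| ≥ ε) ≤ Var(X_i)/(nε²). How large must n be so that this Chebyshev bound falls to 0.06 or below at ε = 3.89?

Require 10/(n·3.89²) ≤ 0.06, i.e. n ≥ 10/(0.06·3.89²) = 11.014.
The smallest integer n is 12.

12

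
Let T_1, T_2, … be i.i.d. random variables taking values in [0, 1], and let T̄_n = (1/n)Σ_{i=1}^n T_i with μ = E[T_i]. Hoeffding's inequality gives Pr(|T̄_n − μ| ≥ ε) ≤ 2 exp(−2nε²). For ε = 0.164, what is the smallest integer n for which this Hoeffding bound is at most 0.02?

86

Require 2·exp(−2nε²) ≤ 0.02, i.e. 2nε² ≥ ln(2/0.02) = 4.605170.
So n ≥ 4.605170 / (2·0.164²) = 85.611.
The smallest integer n is 86.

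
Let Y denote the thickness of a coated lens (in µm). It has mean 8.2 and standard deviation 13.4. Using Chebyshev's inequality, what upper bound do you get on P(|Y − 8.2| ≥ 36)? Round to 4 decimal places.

Chebyshev: P(|Y − μ| ≥ t) ≤ Var(Y)/t².
Var(Y) = σ² = 13.4² = 179.56.
Bound = 179.56 / 1296 = 0.1385.

0.1385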